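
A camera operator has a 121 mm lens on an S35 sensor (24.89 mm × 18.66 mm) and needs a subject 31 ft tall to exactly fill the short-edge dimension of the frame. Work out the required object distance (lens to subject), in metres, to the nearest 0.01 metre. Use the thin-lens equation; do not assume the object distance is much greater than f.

W: 31 ft × 304.8 mm/ft = 9448.80 mm.
Magnification m = h/W = dᵢ/dₒ; combined with 1/f = 1/dₒ + 1/dᵢ this gives dₒ = f·(1 + W/h).
dₒ = 121 mm × (1 + 9448.8/18.66) = 121 × 507.3665 ≈ 61391.352 mm = 61.3914 m.

61.39 m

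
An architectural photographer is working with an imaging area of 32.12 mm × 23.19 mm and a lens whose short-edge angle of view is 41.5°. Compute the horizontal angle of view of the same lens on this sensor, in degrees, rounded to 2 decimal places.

From the short-edge AOV: f = 23.19 / (2·tan(20.75°)) = 23.19 / 0.75773 ≈ 30.6045 mm.
Horizontal AOV = 2·arctan(32.12 / (2 × 30.6045)) = 2·arctan(0.52476) ≈ 55.3774°.

55.38°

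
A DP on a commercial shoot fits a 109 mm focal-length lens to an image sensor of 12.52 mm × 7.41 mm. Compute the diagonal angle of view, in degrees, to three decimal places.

7.636°

Sensor diagonal = √(12.52² + 7.41²) = √211.6585 ≈ 14.5485 mm.
Angle of view α = 2·arctan(d/2f) with d = 14.5485 mm and f = 109 mm.
d/2f = 0.06674; arctan(0.06674) ≈ 3.8180°, so α ≈ 7.6361°.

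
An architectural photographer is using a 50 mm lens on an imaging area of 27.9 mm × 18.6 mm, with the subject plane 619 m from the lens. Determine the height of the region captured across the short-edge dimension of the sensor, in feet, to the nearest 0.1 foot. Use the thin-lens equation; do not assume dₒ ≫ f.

755.4 ft

dₒ: 619 m = 619000 mm.
Similar triangles through the lens centre give W/dₒ = h/dᵢ; with 1/f = 1/dₒ + 1/dᵢ this gives W = h·(dₒ − f)/f.
W = 18.6 mm × (619000 − 50) / 50 = 18.6 × 12379.0000 ≈ 230249.400 mm = 230249.400/304.8 ft = 755.411 ft.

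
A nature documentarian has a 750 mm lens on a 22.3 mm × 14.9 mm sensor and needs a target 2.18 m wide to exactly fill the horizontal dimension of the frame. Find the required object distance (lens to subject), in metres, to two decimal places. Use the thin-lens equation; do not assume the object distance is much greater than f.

W: 2.18 m = 2180 mm.
Magnification m = w/W = dᵢ/dₒ; combined with 1/f = 1/dₒ + 1/dᵢ this gives dₒ = f·(1 + W/w).
dₒ = 750 mm × (1 + 2180/22.3) = 750 × 98.7578 ≈ 74068.386 mm = 74.0684 m.

74.07 m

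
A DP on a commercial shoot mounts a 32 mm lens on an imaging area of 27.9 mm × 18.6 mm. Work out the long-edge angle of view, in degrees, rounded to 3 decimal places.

Angle of view α = 2·arctan(w/2f) with w = 27.9 mm and f = 32 mm.
w/2f = 0.43594; arctan(0.43594) ≈ 23.5542°, so α ≈ 47.1084°.

47.108°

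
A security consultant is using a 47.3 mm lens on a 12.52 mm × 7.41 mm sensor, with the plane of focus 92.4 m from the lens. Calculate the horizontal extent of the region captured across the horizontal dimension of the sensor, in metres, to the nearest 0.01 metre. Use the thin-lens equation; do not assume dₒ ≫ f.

24.45 m

dₒ: 92.4 m = 92400 mm.
Similar triangles through the lens centre give W/dₒ = w/dᵢ; with 1/f = 1/dₒ + 1/dᵢ this gives W = w·(dₒ − f)/f.
W = 12.52 mm × (92400 − 47.3) / 47.3 = 12.52 × 1952.4884 ≈ 24445.154 mm = 24.4452 m.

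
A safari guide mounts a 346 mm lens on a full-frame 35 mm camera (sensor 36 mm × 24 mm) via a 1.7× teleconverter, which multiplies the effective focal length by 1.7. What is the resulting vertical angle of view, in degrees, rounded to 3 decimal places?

2.337°

Effective focal length f = 346 × 1.7 = 588.2 mm.
α = 2·arctan(24 / (2 × 588.2)) = 2·arctan(0.02040) ≈ 2.3375°.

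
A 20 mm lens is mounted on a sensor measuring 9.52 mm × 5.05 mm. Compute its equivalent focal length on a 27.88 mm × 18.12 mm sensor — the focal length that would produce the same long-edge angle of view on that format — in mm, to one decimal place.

58.6 mm

Equal angle of view means equal width/f ratio, so f₂ = f₁ · (width₂/width₁) = 20 × 27.88/9.52.
f₂ = 20 × 2.92857 ≈ 58.571 mm.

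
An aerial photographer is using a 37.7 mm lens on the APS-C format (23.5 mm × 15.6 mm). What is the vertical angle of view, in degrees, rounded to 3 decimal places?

23.379°

Angle of view α = 2·arctan(h/2f) with h = 15.6 mm and f = 37.7 mm.
h/2f = 0.20690; arctan(0.20690) ≈ 11.6894°, so α ≈ 23.3787°.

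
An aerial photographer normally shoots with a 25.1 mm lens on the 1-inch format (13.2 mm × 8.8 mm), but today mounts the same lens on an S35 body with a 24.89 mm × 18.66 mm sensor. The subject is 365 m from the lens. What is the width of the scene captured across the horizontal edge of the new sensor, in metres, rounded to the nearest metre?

The focal length stays 25.1 mm; the relevant sensor dimension is now w = 24.89 mm. Object distance dₒ = 365 m = 365000 mm.
Thin-lens field width W = w·(dₒ − f)/f = 24.89 × (365000 − 25.1)/25.1 ≈ 361921.325 mm = 361.921 m.

362 m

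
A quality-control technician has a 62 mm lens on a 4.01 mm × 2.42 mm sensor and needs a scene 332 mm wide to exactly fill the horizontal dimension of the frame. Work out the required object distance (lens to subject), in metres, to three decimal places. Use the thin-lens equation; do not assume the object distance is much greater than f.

Magnification m = w/W = dᵢ/dₒ; combined with 1/f = 1/dₒ + 1/dᵢ this gives dₒ = f·(1 + W/w).
dₒ = 62 mm × (1 + 332/4.01) = 62 × 83.7930 ≈ 5195.167 mm = 5.19517 m.

5.195 m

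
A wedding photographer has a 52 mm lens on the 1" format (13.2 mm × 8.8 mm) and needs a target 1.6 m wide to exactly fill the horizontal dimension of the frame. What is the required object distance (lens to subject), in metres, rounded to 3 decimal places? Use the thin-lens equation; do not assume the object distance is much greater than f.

6.355 m

W: 1.6 m = 1600 mm.
Magnification m = w/W = dᵢ/dₒ; combined with 1/f = 1/dₒ + 1/dᵢ this gives dₒ = f·(1 + W/w).
dₒ = 52 mm × (1 + 1600/13.2) = 52 × 122.2121 ≈ 6355.030 mm = 6.35503 m.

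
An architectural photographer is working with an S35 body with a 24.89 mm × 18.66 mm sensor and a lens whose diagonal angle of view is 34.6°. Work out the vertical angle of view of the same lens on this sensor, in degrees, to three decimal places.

21.165°

Sensor diagonal = √(24.89² + 18.66²) = √967.7077 ≈ 31.1080 mm.
From the diagonal AOV: f = 31.1080 / (2·tan(17.3°)) = 31.1080 / 0.62293 ≈ 49.9381 mm.
Vertical AOV = 2·arctan(18.66 / (2 × 49.9381)) = 2·arctan(0.18683) ≈ 21.1653°.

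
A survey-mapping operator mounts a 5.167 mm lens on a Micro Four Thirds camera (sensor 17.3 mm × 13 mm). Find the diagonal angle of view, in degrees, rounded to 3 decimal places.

128.947°

Sensor diagonal = √(17.3² + 13²) = √468.2900 ≈ 21.6400 mm.
Angle of view α = 2·arctan(d/2f) with d = 21.6400 mm and f = 5.167 mm.
d/2f = 2.09406; arctan(2.09406) ≈ 64.4736°, so α ≈ 128.9472°.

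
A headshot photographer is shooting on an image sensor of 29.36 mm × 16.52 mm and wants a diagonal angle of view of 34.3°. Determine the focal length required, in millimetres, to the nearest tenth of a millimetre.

54.6 mm

Sensor diagonal = √(29.36² + 16.52²) = √1134.9200 ≈ 33.6886 mm.
From α = 2·arctan(d/2f) we get f = d / (2·tan(α/2)).
With d = 33.6886 mm and α/2 = 17.15°, tan(α/2) ≈ 0.30860, so f ≈ 33.6886 / 0.61719 ≈ 54.5837 mm.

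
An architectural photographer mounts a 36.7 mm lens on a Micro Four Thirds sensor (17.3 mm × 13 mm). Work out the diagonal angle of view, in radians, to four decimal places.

0.5734 rad

Sensor diagonal = √(17.3² + 13²) = √468.2900 ≈ 21.6400 mm.
Angle of view α = 2·arctan(d/2f) with d = 21.6400 mm and f = 36.7 mm.
d/2f = 0.29482; arctan(0.29482) ≈ 0.2867 rad, so α ≈ 0.5734 rad.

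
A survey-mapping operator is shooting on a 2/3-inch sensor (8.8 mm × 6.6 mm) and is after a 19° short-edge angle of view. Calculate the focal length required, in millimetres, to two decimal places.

From α = 2·arctan(h/2f) we get f = h / (2·tan(α/2)).
With h = 6.6 mm and α/2 = 9.5°, tan(α/2) ≈ 0.16734, so f ≈ 6.6 / 0.33469 ≈ 19.7200 mm.

19.72 mm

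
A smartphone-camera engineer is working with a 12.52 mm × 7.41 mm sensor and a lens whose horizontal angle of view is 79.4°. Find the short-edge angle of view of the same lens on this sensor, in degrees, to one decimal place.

52.3°

From the horizontal AOV: f = 12.52 / (2·tan(39.7°)) = 12.52 / 1.66043 ≈ 7.5402 mm.
Short-edge AOV = 2·arctan(7.41 / (2 × 7.5402)) = 2·arctan(0.49137) ≈ 52.3359°.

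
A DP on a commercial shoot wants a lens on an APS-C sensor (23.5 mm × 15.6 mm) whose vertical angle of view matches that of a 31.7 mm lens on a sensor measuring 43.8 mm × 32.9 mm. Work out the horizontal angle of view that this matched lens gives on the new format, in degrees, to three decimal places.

76.031°

Equal vertical AOV ⇒ f₂ = f₁ · 15.6/32.9 = 31.7 × 0.47416 ≈ 15.0310 mm.
Horizontal AOV on the new format = 2·arctan(23.5 / (2 × 15.0310)) = 2·arctan(0.78172) ≈ 76.0307°.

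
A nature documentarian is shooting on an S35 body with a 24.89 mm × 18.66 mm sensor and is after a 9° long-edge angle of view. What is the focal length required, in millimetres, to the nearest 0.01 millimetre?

158.13 mm

From α = 2·arctan(w/2f) we get f = w / (2·tan(α/2)).
With w = 24.89 mm and α/2 = 4.5°, tan(α/2) ≈ 0.07870, so f ≈ 24.89 / 0.15740 ≈ 158.1287 mm.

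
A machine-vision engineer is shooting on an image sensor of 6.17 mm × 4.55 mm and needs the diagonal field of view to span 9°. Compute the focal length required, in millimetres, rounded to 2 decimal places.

Sensor diagonal = √(6.17² + 4.55²) = √58.7714 ≈ 7.6663 mm.
From α = 2·arctan(d/2f) we get f = d / (2·tan(α/2)).
With d = 7.6663 mm and α/2 = 4.5°, tan(α/2) ≈ 0.07870, so f ≈ 7.6663 / 0.15740 ≈ 48.7045 mm.

48.70 mm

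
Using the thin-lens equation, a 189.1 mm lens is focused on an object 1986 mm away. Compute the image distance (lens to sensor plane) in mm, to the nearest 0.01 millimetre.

1/dᵢ = 1/f − 1/dₒ = 1/189.1 − 1/1986 = 0.0047847 mm⁻¹.
dᵢ = 1/0.0047847 ≈ 209.0003 mm.

209.00 mm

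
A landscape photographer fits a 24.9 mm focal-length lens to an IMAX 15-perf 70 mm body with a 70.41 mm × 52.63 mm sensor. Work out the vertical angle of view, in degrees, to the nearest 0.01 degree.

Angle of view α = 2·arctan(h/2f) with h = 52.63 mm and f = 24.9 mm.
h/2f = 1.05683; arctan(1.05683) ≈ 46.5826°, so α ≈ 93.1652°.

93.17°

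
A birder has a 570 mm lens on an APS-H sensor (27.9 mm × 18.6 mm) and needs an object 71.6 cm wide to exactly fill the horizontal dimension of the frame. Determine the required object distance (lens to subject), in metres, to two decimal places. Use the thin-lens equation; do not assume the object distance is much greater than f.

W: 71.6 cm = 716 mm.
Magnification m = w/W = dᵢ/dₒ; combined with 1/f = 1/dₒ + 1/dᵢ this gives dₒ = f·(1 + W/w).
dₒ = 570 mm × (1 + 716/27.9) = 570 × 26.6631 ≈ 15197.957 mm = 15.198 m.

15.20 m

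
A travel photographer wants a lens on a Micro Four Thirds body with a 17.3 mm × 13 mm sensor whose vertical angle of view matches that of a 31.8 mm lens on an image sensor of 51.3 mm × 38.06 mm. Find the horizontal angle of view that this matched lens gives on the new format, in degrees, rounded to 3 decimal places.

77.065°

Equal vertical AOV ⇒ f₂ = f₁ · 13/38.06 = 31.8 × 0.34157 ≈ 10.8618 mm.
Horizontal AOV on the new format = 2·arctan(17.3 / (2 × 10.8618)) = 2·arctan(0.79637) ≈ 77.0655°.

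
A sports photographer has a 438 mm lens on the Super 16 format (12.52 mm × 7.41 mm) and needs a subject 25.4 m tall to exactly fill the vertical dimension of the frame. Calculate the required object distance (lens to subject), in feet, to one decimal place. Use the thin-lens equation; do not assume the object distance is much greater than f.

W: 25.4 m = 25400 mm.
Magnification m = h/W = dᵢ/dₒ; combined with 1/f = 1/dₒ + 1/dᵢ this gives dₒ = f·(1 + W/h).
dₒ = 438 mm × (1 + 25400/7.41) = 438 × 3428.8003 ≈ 1501814.518 mm = 1501814.518/304.8 ft = 4927.21 ft.

4927.2 ft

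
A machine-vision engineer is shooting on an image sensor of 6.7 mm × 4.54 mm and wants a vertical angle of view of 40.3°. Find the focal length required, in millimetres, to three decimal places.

6.186 mm

From α = 2·arctan(h/2f) we get f = h / (2·tan(α/2)).
With h = 4.54 mm and α/2 = 20.15°, tan(α/2) ≈ 0.36694, so f ≈ 4.54 / 0.73388 ≈ 6.1863 mm.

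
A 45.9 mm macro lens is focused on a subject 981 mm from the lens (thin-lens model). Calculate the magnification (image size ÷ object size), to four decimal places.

0.0491×

Thin lens: 1/f = 1/dₒ + 1/dᵢ → 1/dᵢ = 1/45.9 − 1/981 = 0.0207671 mm⁻¹, so dᵢ ≈ 48.1530 mm.
Magnification m = dᵢ/dₒ = 48.1530/981 ≈ 0.04909.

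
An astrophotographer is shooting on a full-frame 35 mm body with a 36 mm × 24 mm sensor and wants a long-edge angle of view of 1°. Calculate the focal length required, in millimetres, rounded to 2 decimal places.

From α = 2·arctan(w/2f) we get f = w / (2·tan(α/2)).
With w = 36 mm and α/2 = 0.5°, tan(α/2) ≈ 0.00873, so f ≈ 36 / 0.01745 ≈ 2062.5957 mm.

2062.60 mm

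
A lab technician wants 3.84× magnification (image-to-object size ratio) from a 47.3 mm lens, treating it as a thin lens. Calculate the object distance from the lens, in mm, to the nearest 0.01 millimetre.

59.62 mm

With m = dᵢ/dₒ and 1/f = 1/dₒ + 1/dᵢ, substituting dᵢ = m·dₒ gives 1/f = (1 + 1/m)/dₒ, hence dₒ = f·(1 + 1/m).
dₒ = 47.3 × (1 + 1/3.84) = 47.3 × 1.26042 ≈ 59.618 mm.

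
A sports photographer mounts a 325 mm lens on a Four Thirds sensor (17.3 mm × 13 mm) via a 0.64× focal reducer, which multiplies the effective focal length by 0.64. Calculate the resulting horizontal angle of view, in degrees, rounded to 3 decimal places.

Effective focal length f = 325 × 0.64 = 208 mm.
α = 2·arctan(17.3 / (2 × 208)) = 2·arctan(0.04159) ≈ 4.7627°.

4.763°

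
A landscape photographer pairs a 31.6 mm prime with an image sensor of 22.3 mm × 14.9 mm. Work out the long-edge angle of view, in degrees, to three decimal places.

38.871°

Angle of view α = 2·arctan(w/2f) with w = 22.3 mm and f = 31.6 mm.
w/2f = 0.35285; arctan(0.35285) ≈ 19.4353°, so α ≈ 38.8706°.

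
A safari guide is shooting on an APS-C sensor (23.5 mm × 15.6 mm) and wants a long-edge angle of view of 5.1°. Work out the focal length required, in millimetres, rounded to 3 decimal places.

263.836 mm

From α = 2·arctan(w/2f) we get f = w / (2·tan(α/2)).
With w = 23.5 mm and α/2 = 2.55°, tan(α/2) ≈ 0.04454, so f ≈ 23.5 / 0.08907 ≈ 263.8356 mm.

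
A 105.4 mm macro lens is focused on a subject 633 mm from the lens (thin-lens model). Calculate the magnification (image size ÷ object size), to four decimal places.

Thin lens: 1/f = 1/dₒ + 1/dᵢ → 1/dᵢ = 1/105.4 − 1/633 = 0.0079079 mm⁻¹, so dᵢ ≈ 126.4560 mm.
Magnification m = dᵢ/dₒ = 126.4560/633 ≈ 0.19977.

0.1998×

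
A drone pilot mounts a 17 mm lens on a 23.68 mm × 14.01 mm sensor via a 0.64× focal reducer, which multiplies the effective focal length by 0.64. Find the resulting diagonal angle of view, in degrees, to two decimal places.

Effective focal length f = 17 × 0.64 = 10.88 mm.
Sensor diagonal = √(23.68² + 14.01²) = √757.0225 ≈ 27.5140 mm.
α = 2·arctan(27.514 / (2 × 10.88)) = 2·arctan(1.26443) ≈ 103.3212°.

103.32°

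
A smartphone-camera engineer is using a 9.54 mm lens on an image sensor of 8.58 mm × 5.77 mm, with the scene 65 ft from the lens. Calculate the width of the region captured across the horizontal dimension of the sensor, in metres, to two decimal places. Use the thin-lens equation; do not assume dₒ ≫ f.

dₒ: 65 ft × 304.8 mm/ft = 19812.00 mm.
Similar triangles through the lens centre give W/dₒ = w/dᵢ; with 1/f = 1/dₒ + 1/dᵢ this gives W = w·(dₒ − f)/f.
W = 8.58 mm × (19812 − 9.54) / 9.54 = 8.58 × 2075.7295 ≈ 17809.759 mm = 17.8098 m.

17.81 m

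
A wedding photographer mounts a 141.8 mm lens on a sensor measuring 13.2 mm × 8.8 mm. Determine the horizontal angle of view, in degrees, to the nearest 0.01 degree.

Angle of view α = 2·arctan(w/2f) with w = 13.2 mm and f = 141.8 mm.
w/2f = 0.04654; arctan(0.04654) ≈ 2.6649°, so α ≈ 5.3298°.

5.33°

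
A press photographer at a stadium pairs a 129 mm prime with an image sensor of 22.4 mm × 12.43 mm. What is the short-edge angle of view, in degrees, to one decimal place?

5.5°

Angle of view α = 2·arctan(h/2f) with h = 12.43 mm and f = 129 mm.
h/2f = 0.04818; arctan(0.04818) ≈ 2.7583°, so α ≈ 5.5166°.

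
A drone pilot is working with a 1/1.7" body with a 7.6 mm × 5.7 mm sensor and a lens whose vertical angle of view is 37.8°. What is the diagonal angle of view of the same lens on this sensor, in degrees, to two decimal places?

From the vertical AOV: f = 5.7 / (2·tan(18.9°)) = 5.7 / 0.68475 ≈ 8.3242 mm.
Sensor diagonal = √(7.6² + 5.7²) = √90.2500 ≈ 9.5000 mm.
Diagonal AOV = 2·arctan(9.5000 / (2 × 8.3242)) = 2·arctan(0.57063) ≈ 59.4205°.

59.42°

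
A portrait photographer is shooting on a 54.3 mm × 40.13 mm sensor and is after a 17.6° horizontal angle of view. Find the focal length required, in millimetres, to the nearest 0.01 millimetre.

From α = 2·arctan(w/2f) we get f = w / (2·tan(α/2)).
With w = 54.3 mm and α/2 = 8.8°, tan(α/2) ≈ 0.15481, so f ≈ 54.3 / 0.30962 ≈ 175.3783 mm.

175.38 mm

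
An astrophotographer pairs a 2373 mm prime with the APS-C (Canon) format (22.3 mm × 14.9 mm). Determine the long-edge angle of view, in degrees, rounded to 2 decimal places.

0.54°

Angle of view α = 2·arctan(w/2f) with w = 22.3 mm and f = 2373 mm.
w/2f = 0.00470; arctan(0.00470) ≈ 0.2692°, so α ≈ 0.5384°.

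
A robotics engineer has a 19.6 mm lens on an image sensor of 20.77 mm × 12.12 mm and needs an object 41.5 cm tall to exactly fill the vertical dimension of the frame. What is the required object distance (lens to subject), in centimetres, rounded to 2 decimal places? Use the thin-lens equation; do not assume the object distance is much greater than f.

W: 41.5 cm = 415 mm.
Magnification m = h/W = dᵢ/dₒ; combined with 1/f = 1/dₒ + 1/dᵢ this gives dₒ = f·(1 + W/h).
dₒ = 19.6 mm × (1 + 415/12.12) = 19.6 × 35.2409 ≈ 690.722 mm = 69.0722 cm.

69.07 cm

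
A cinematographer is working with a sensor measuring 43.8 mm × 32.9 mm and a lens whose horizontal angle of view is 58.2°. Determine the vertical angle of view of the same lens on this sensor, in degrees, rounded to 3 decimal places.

From the horizontal AOV: f = 43.8 / (2·tan(29.1°)) = 43.8 / 1.11319 ≈ 39.3465 mm.
Vertical AOV = 2·arctan(32.9 / (2 × 39.3465)) = 2·arctan(0.41808) ≈ 45.3777°.

45.378°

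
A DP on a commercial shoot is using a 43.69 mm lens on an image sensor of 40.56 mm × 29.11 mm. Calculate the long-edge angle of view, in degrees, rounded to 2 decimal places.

49.80°

Angle of view α = 2·arctan(w/2f) with w = 40.56 mm and f = 43.69 mm.
w/2f = 0.46418; arctan(0.46418) ≈ 24.8998°, so α ≈ 49.7995°.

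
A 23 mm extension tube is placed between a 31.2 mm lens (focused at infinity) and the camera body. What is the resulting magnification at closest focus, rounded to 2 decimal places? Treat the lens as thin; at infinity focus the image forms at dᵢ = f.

0.74×

The tube moves the image plane from f to f + e, so dᵢ = 31.2 + 23 = 54.2 mm. Focus is achieved when 1/f = 1/dₒ + 1/dᵢ, giving dₒ = 1/(1/f − 1/(f+e)).
Magnification m = dᵢ/dₒ = (f+e)·(1/f − 1/(f+e)) = e/f = 23/31.2 ≈ 0.7372.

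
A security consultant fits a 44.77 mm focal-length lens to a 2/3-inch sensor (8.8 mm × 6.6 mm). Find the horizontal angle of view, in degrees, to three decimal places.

Angle of view α = 2·arctan(w/2f) with w = 8.8 mm and f = 44.77 mm.
w/2f = 0.09828; arctan(0.09828) ≈ 5.6130°, so α ≈ 11.2260°.

11.226°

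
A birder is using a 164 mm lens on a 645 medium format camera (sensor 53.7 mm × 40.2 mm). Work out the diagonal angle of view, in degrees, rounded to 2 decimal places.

23.12°

Sensor diagonal = √(53.7² + 40.2²) = √4499.7300 ≈ 67.0800 mm.
Angle of view α = 2·arctan(d/2f) with d = 67.0800 mm and f = 164 mm.
d/2f = 0.20451; arctan(0.20451) ≈ 11.5583°, so α ≈ 23.1166°.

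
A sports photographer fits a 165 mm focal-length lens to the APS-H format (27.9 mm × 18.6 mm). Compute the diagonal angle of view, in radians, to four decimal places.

Sensor diagonal = √(27.9² + 18.6²) = √1124.3700 ≈ 33.5316 mm.
Angle of view α = 2·arctan(d/2f) with d = 33.5316 mm and f = 165 mm.
d/2f = 0.10161; arctan(0.10161) ≈ 0.1013 rad, so α ≈ 0.2025 rad.

0.2025 rad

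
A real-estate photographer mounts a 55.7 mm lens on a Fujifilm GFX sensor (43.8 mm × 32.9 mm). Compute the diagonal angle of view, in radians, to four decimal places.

0.9140 rad

Sensor diagonal = √(43.8² + 32.9²) = √3000.8500 ≈ 54.7800 mm.
Angle of view α = 2·arctan(d/2f) with d = 54.7800 mm and f = 55.7 mm.
d/2f = 0.49174; arctan(0.49174) ≈ 0.4570 rad, so α ≈ 0.9140 rad.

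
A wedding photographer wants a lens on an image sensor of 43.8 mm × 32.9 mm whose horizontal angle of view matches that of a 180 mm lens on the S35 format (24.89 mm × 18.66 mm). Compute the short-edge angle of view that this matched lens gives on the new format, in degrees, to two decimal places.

5.95°

Equal horizontal AOV ⇒ f₂ = f₁ · 43.8/24.89 = 180 × 1.75974 ≈ 316.7537 mm.
Short-edge AOV on the new format = 2·arctan(32.9 / (2 × 316.7537)) = 2·arctan(0.05193) ≈ 5.9458°.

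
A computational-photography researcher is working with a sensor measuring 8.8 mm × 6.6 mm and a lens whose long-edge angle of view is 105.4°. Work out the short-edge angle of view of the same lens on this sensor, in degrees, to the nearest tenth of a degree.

89.1°

From the long-edge AOV: f = 8.8 / (2·tan(52.7°)) = 8.8 / 2.62538 ≈ 3.3519 mm.
Short-edge AOV = 2·arctan(6.6 / (2 × 3.3519)) = 2·arctan(0.98452) ≈ 89.1059°.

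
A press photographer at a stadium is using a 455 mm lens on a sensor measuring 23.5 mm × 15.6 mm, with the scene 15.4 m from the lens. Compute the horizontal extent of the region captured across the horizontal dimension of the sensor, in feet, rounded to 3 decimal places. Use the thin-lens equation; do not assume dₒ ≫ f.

dₒ: 15.4 m = 15400 mm.
Similar triangles through the lens centre give W/dₒ = w/dᵢ; with 1/f = 1/dₒ + 1/dᵢ this gives W = w·(dₒ − f)/f.
W = 23.5 mm × (15400 − 455) / 455 = 23.5 × 32.8462 ≈ 771.885 mm = 771.885/304.8 ft = 2.53243 ft.

2.532 ft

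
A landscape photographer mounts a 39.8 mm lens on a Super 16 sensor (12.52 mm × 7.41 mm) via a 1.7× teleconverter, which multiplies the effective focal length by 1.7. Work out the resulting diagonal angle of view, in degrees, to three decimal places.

12.273°

Effective focal length f = 39.8 × 1.7 = 67.66 mm.
Sensor diagonal = √(12.52² + 7.41²) = √211.6585 ≈ 14.5485 mm.
α = 2·arctan(14.548 / (2 × 67.66)) = 2·arctan(0.10751) ≈ 12.2728°.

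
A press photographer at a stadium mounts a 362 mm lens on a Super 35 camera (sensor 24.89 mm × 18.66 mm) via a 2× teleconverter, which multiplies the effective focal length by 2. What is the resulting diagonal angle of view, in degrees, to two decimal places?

2.46°

Effective focal length f = 362 × 2 = 724 mm.
Sensor diagonal = √(24.89² + 18.66²) = √967.7077 ≈ 31.1080 mm.
α = 2·arctan(31.108 / (2 × 724)) = 2·arctan(0.02148) ≈ 2.4614°.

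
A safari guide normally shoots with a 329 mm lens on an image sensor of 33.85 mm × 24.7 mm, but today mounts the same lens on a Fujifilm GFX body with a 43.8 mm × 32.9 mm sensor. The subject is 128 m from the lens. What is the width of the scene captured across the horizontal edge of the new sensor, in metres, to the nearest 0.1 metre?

17.0 m

The focal length stays 329 mm; the relevant sensor dimension is now w = 43.8 mm. Object distance dₒ = 128 m = 128000 mm.
Thin-lens field width W = w·(dₒ − f)/f = 43.8 × (128000 − 329)/329 ≈ 16996.929 mm = 16.9969 m.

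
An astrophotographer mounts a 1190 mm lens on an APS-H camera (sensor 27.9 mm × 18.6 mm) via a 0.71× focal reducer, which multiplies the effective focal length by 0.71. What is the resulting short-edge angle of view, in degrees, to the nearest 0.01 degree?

1.26°

Effective focal length f = 1190 × 0.71 = 844.9 mm.
α = 2·arctan(18.6 / (2 × 844.9)) = 2·arctan(0.01101) ≈ 1.2613°.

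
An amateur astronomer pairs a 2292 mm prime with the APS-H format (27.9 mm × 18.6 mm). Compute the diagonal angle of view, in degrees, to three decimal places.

Sensor diagonal = √(27.9² + 18.6²) = √1124.3700 ≈ 33.5316 mm.
Angle of view α = 2·arctan(d/2f) with d = 33.5316 mm and f = 2292 mm.
d/2f = 0.00731; arctan(0.00731) ≈ 0.4191°, so α ≈ 0.8382°.

0.838°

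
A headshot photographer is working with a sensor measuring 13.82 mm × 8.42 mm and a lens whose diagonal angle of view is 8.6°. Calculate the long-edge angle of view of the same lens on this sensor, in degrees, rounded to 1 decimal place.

Sensor diagonal = √(13.82² + 8.42²) = √261.8888 ≈ 16.1830 mm.
From the diagonal AOV: f = 16.1830 / (2·tan(4.3°)) = 16.1830 / 0.15038 ≈ 107.6134 mm.
Long-edge AOV = 2·arctan(13.82 / (2 × 107.6134)) = 2·arctan(0.06421) ≈ 7.3480°.

7.3°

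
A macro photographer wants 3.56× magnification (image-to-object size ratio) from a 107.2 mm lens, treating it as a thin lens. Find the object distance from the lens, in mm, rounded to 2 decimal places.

137.31 mm

With m = dᵢ/dₒ and 1/f = 1/dₒ + 1/dᵢ, substituting dᵢ = m·dₒ gives 1/f = (1 + 1/m)/dₒ, hence dₒ = f·(1 + 1/m).
dₒ = 107.2 × (1 + 1/3.56) = 107.2 × 1.28090 ≈ 137.312 mm.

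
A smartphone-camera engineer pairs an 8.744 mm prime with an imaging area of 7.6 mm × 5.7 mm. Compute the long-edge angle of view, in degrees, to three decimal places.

46.978°

Angle of view α = 2·arctan(w/2f) with w = 7.6 mm and f = 8.744 mm.
w/2f = 0.43458; arctan(0.43458) ≈ 23.4890°, so α ≈ 46.9780°.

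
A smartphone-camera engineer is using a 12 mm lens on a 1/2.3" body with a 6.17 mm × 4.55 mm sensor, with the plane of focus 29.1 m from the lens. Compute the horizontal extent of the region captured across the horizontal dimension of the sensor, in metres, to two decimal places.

14.96 m

dₒ: 29.1 m = 29100 mm.
Similar triangles through the lens centre give W/dₒ = w/dᵢ; with 1/f = 1/dₒ + 1/dᵢ this gives W = w·(dₒ − f)/f.
W = 6.17 mm × (29100 − 12) / 12 = 6.17 × 2424.0000 ≈ 14956.080 mm = 14.9561 m.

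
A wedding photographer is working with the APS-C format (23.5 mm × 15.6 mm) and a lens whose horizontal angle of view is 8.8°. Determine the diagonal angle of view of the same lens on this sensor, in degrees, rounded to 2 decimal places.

From the horizontal AOV: f = 23.5 / (2·tan(4.4°)) = 23.5 / 0.15389 ≈ 152.7049 mm.
Sensor diagonal = √(23.5² + 15.6²) = √795.6100 ≈ 28.2066 mm.
Diagonal AOV = 2·arctan(28.2066 / (2 × 152.7049)) = 2·arctan(0.09236) ≈ 10.5533°.

10.55°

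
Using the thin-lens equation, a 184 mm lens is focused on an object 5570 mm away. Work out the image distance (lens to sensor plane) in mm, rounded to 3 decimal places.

1/dᵢ = 1/f − 1/dₒ = 1/184 − 1/5570 = 0.0052552 mm⁻¹.
dᵢ = 1/0.0052552 ≈ 190.2859 mm.

190.286 mm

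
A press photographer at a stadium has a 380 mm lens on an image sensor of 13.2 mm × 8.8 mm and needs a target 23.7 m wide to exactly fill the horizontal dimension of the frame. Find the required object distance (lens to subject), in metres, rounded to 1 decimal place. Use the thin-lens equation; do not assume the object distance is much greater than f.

W: 23.7 m = 23700 mm.
Magnification m = w/W = dᵢ/dₒ; combined with 1/f = 1/dₒ + 1/dᵢ this gives dₒ = f·(1 + W/w).
dₒ = 380 mm × (1 + 23700/13.2) = 380 × 1796.4545 ≈ 682652.727 mm = 682.653 m.

682.7 m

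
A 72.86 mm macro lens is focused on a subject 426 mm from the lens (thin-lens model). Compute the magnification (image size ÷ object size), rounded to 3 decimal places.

Thin lens: 1/f = 1/dₒ + 1/dᵢ → 1/dᵢ = 1/72.86 − 1/426 = 0.0113775 mm⁻¹, so dᵢ ≈ 87.8925 mm.
Magnification m = dᵢ/dₒ = 87.8925/426 ≈ 0.20632.

0.206×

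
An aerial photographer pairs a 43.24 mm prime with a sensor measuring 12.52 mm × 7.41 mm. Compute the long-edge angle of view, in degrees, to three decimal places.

Angle of view α = 2·arctan(w/2f) with w = 12.52 mm and f = 43.24 mm.
w/2f = 0.14477; arctan(0.14477) ≈ 8.2377°, so α ≈ 16.4753°.

16.475°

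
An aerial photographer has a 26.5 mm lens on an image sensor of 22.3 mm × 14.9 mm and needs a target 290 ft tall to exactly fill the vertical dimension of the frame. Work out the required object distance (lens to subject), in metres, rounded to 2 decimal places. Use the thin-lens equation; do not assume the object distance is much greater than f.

W: 290 ft × 304.8 mm/ft = 88392.00 mm.
Magnification m = h/W = dᵢ/dₒ; combined with 1/f = 1/dₒ + 1/dᵢ this gives dₒ = f·(1 + W/h).
dₒ = 26.5 mm × (1 + 88392/14.9) = 26.5 × 5933.3488 ≈ 157233.743 mm = 157.234 m.

157.23 m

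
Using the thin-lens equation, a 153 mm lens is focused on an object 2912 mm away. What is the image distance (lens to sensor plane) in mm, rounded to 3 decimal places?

161.485 mm

1/dᵢ = 1/f − 1/dₒ = 1/153 − 1/2912 = 0.0061925 mm⁻¹.
dᵢ = 1/0.0061925 ≈ 161.4846 mm.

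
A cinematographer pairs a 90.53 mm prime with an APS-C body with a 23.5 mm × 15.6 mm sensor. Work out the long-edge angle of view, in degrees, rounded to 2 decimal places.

Angle of view α = 2·arctan(w/2f) with w = 23.5 mm and f = 90.53 mm.
w/2f = 0.12979; arctan(0.12979) ≈ 7.3951°, so α ≈ 14.7903°.

14.79°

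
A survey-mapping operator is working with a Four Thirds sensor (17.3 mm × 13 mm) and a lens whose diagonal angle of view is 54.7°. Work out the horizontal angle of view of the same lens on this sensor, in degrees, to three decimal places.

Sensor diagonal = √(17.3² + 13²) = √468.2900 ≈ 21.6400 mm.
From the diagonal AOV: f = 21.6400 / (2·tan(27.35°)) = 21.6400 / 1.03449 ≈ 20.9186 mm.
Horizontal AOV = 2·arctan(17.3 / (2 × 20.9186)) = 2·arctan(0.41351) ≈ 44.9310°.

44.931°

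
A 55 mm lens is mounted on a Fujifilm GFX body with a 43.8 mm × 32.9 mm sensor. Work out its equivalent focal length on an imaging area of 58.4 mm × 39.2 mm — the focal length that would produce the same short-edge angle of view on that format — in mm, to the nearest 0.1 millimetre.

Equal angle of view means equal height/f ratio, so f₂ = f₁ · (height₂/height₁) = 55 × 39.2/32.9.
f₂ = 55 × 1.19149 ≈ 65.532 mm.

65.5 mm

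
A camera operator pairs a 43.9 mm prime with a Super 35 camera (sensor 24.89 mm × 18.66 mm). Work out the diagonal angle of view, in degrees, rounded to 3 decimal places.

39.019°

Sensor diagonal = √(24.89² + 18.66²) = √967.7077 ≈ 31.1080 mm.
Angle of view α = 2·arctan(d/2f) with d = 31.1080 mm and f = 43.9 mm.
d/2f = 0.35431; arctan(0.35431) ≈ 19.5095°, so α ≈ 39.0190°.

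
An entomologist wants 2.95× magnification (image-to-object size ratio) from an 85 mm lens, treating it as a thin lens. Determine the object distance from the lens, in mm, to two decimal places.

113.81 mm

With m = dᵢ/dₒ and 1/f = 1/dₒ + 1/dᵢ, substituting dᵢ = m·dₒ gives 1/f = (1 + 1/m)/dₒ, hence dₒ = f·(1 + 1/m).
dₒ = 85 × (1 + 1/2.95) = 85 × 1.33898 ≈ 113.814 mm.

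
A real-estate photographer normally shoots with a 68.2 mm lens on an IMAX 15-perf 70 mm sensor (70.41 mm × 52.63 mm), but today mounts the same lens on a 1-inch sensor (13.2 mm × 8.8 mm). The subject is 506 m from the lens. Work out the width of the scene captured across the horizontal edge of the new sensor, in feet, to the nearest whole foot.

The focal length stays 68.2 mm; the relevant sensor dimension is now w = 13.2 mm. Object distance dₒ = 506 m = 506000 mm.
Thin-lens field width W = w·(dₒ − f)/f = 13.2 × (506000 − 68.2)/68.2 ≈ 97922.284 mm = 97922.284/304.8 ft = 321.267 ft.

321 ft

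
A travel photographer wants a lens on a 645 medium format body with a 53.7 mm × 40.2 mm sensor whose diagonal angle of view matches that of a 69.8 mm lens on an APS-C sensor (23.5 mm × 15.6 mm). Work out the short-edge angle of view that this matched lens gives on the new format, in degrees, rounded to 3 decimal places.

Sensor diagonal = √(23.5² + 15.6²) = √795.6100 ≈ 28.2066 mm.
Sensor diagonal = √(53.7² + 40.2²) = √4499.7300 ≈ 67.0800 mm.
Equal diagonal AOV ⇒ f₂ = f₁ · 67.0800/28.2066 = 69.8 × 2.37817 ≈ 165.9963 mm.
Short-edge AOV on the new format = 2·arctan(40.2 / (2 × 165.9963)) = 2·arctan(0.12109) ≈ 13.8083°.

13.808°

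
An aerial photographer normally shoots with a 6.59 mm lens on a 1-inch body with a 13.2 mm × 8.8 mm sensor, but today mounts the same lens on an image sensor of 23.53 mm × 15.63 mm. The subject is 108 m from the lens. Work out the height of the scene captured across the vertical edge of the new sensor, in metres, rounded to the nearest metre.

The focal length stays 6.59 mm; the relevant sensor dimension is now h = 15.63 mm. Object distance dₒ = 108 m = 108000 mm.
Thin-lens field height W = h·(dₒ − f)/f = 15.63 × (108000 − 6.59)/6.59 ≈ 256136.115 mm = 256.136 m.

256 m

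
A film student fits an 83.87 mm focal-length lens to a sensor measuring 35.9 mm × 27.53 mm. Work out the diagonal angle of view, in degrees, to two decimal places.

Sensor diagonal = √(35.9² + 27.53²) = √2046.7109 ≈ 45.2406 mm.
Angle of view α = 2·arctan(d/2f) with d = 45.2406 mm and f = 83.87 mm.
d/2f = 0.26971; arctan(0.26971) ≈ 15.0939°, so α ≈ 30.1878°.

30.19°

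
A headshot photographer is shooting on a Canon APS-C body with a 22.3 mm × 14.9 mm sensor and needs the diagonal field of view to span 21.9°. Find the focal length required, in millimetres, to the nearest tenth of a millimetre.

69.3 mm

Sensor diagonal = √(22.3² + 14.9²) = √719.3000 ≈ 26.8198 mm.
From α = 2·arctan(d/2f) we get f = d / (2·tan(α/2)).
With d = 26.8198 mm and α/2 = 10.95°, tan(α/2) ≈ 0.19347, so f ≈ 26.8198 / 0.38695 ≈ 69.3107 mm.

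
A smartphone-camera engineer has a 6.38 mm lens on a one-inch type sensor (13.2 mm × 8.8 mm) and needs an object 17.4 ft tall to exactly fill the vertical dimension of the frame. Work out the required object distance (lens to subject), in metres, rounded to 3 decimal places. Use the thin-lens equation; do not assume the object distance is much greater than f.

W: 17.4 ft × 304.8 mm/ft = 5303.52 mm.
Magnification m = h/W = dᵢ/dₒ; combined with 1/f = 1/dₒ + 1/dᵢ this gives dₒ = f·(1 + W/h).
dₒ = 6.38 mm × (1 + 5303.52/8.8) = 6.38 × 603.6727 ≈ 3851.432 mm = 3.85143 m.

3.851 m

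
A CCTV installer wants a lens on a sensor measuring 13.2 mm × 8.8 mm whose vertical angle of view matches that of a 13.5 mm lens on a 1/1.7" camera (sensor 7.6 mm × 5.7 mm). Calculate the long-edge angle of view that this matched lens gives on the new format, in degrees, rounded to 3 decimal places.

35.143°

Equal vertical AOV ⇒ f₂ = f₁ · 8.8/5.7 = 13.5 × 1.54386 ≈ 20.8421 mm.
Long-edge AOV on the new format = 2·arctan(13.2 / (2 × 20.8421)) = 2·arctan(0.31667) ≈ 35.1425°.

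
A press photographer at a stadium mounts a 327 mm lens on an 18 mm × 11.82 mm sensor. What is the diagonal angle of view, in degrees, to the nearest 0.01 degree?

3.77°

Sensor diagonal = √(18² + 11.82²) = √463.7124 ≈ 21.5340 mm.
Angle of view α = 2·arctan(d/2f) with d = 21.5340 mm and f = 327 mm.
d/2f = 0.03293; arctan(0.03293) ≈ 1.8859°, so α ≈ 3.7717°.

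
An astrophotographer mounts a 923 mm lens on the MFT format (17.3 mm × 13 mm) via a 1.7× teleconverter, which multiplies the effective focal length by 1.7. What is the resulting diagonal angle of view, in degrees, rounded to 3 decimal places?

Effective focal length f = 923 × 1.7 = 1569.1 mm.
Sensor diagonal = √(17.3² + 13²) = √468.2900 ≈ 21.6400 mm.
α = 2·arctan(21.640 / (2 × 1569.1)) = 2·arctan(0.00690) ≈ 0.7902°.

0.790°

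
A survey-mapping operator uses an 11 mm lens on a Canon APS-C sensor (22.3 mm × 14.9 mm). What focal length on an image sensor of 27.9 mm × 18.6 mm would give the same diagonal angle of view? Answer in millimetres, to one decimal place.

Sensor diagonal = √(22.3² + 14.9²) = √719.3000 ≈ 26.8198 mm.
Sensor diagonal = √(27.9² + 18.6²) = √1124.3700 ≈ 33.5316 mm.
Equal angle of view means equal diagonal/f ratio, so f₂ = f₁ · (diagonal₂/diagonal₁) = 11 × 33.5316/26.8198.
f₂ = 11 × 1.25026 ≈ 13.753 mm.

13.8 mm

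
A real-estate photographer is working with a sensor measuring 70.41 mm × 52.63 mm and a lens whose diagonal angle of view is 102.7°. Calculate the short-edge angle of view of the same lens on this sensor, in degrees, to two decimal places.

73.64°

Sensor diagonal = √(70.41² + 52.63²) = √7727.4850 ≈ 87.9061 mm.
From the diagonal AOV: f = 87.9061 / (2·tan(51.35°)) = 87.9061 / 2.50088 ≈ 35.1501 mm.
Short-edge AOV = 2·arctan(52.63 / (2 × 35.1501)) = 2·arctan(0.74865) ≈ 73.6405°.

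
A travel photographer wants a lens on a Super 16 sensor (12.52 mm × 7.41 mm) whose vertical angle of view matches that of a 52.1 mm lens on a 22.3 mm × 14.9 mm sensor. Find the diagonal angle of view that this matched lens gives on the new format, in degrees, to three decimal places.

Equal vertical AOV ⇒ f₂ = f₁ · 7.41/14.9 = 52.1 × 0.49732 ≈ 25.9101 mm.
Sensor diagonal = √(12.52² + 7.41²) = √211.6585 ≈ 14.5485 mm.
Diagonal AOV on the new format = 2·arctan(14.5485 / (2 × 25.9101)) = 2·arctan(0.28075) ≈ 31.3641°.

31.364°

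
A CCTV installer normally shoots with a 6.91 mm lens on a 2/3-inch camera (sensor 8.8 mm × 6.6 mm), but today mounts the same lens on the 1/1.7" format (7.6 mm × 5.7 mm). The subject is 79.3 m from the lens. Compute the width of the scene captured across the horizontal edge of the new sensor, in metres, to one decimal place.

The focal length stays 6.91 mm; the relevant sensor dimension is now w = 7.6 mm. Object distance dₒ = 79.3 m = 79300 mm.
Thin-lens field width W = w·(dₒ − f)/f = 7.6 × (79300 − 6.91)/6.91 ≈ 87210.924 mm = 87.2109 m.

87.2 m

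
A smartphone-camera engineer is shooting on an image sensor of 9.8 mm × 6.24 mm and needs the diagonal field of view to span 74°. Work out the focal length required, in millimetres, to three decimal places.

7.709 mm

Sensor diagonal = √(9.8² + 6.24²) = √134.9776 ≈ 11.6180 mm.
From α = 2·arctan(d/2f) we get f = d / (2·tan(α/2)).
With d = 11.6180 mm and α/2 = 37°, tan(α/2) ≈ 0.75355, so f ≈ 11.6180 / 1.50711 ≈ 7.7088 mm.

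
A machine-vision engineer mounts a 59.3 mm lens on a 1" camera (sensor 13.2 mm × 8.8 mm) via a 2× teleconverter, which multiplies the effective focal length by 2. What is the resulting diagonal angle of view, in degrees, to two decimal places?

7.65°

Effective focal length f = 59.3 × 2 = 118.6 mm.
Sensor diagonal = √(13.2² + 8.8²) = √251.6800 ≈ 15.8644 mm.
α = 2·arctan(15.864 / (2 × 118.6)) = 2·arctan(0.06688) ≈ 7.6527°.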